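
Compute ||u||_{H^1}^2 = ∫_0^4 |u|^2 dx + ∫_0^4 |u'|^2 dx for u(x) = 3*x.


||u||_{H^1}^2 = 228

The H^1 norm (squared) on an interval (0, L) is
  ||u||_{H^1}^2 = ∫_0^L u(x)^2 dx + ∫_0^L u'(x)^2 dx.
Compute u'(x) = 3.
Then u(x)^2 = 9*x**2 and u'(x)^2 = 9.
Integrate each monomial from 0 to 4 using ∫_0^4 c·x^n dx = c·4^(n+1)/(n+1):
  ∫_0^4 u(x)^2 dx = ∫_0^4 (9*x^2) dx. Term by term:
    ∫_0^4 9*x^2 dx = 192.
  ∫_0^4 u'(x)^2 dx = ∫_0^4 (9) dx. Term by term:
    ∫_0^4 9 dx = 36.
Adding: ||u||_{H^1}^2 = 192 + 36 = 228.


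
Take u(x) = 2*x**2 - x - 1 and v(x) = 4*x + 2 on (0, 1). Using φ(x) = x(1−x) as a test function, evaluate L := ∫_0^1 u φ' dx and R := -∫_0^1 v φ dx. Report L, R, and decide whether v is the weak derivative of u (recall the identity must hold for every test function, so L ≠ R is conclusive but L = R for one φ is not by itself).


LHS = -1/6, RHS = -2/3. No, v is not the weak derivative of u.

u(x) = 2*x**2 - x - 1, classical derivative u'(x) = 4*x - 1.
φ(x) = x(1−x), so φ'(x) = 1 - 2*x.
Note φ(0) = φ(1) = 0, so the boundary term u·φ vanishes.
LHS = ∫_0^1 u(x) φ'(x) dx = ∫_0^1 (-4*x^3 + 4*x^2 + x - 1) dx. Term by term:
  ∫_0^1 -4*x^3 dx = -1;  ∫_0^1 4*x^2 dx = 4/3;  ∫_0^1 x dx = 1/2;
  ∫_0^1 -1 dx = -1.
Sum: -1 + 4/3 + 1/2 − 1 = -1/6.
So LHS = -1/6.
∫_0^1 v(x) φ(x) dx = ∫_0^1 (-4*x^3 + 2*x^2 + 2*x) dx. Term by term:
  ∫_0^1 -4*x^3 dx = -1;  ∫_0^1 2*x^2 dx = 2/3;  ∫_0^1 2*x dx = 1.
Sum: -1 + 2/3 + 1 = 2/3.
So RHS = -∫_0^1 v(x) φ(x) dx = -2/3.
LHS − RHS = 1/2 ≠ 0, so the identity fails.
(For a valid weak derivative the identity must hold for EVERY test function, in particular this one. The failure shows v is NOT the weak derivative of u.)
Correct weak derivative would be u'(x) = 4*x - 1.


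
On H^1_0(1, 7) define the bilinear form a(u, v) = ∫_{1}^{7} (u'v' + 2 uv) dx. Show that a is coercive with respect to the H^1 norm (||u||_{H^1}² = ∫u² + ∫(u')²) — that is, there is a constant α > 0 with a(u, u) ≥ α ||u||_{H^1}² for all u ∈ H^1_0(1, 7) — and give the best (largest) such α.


α = 1

Coercivity of a(·,·) on H^1_0(1, 7) means a(u, u) ≥ α ||u||_{H^1}² for every u ∈ H^1_0.
The interval has length L = 6, and Poincaré/coercivity depend only on L. Here a(u, u) = ∫(u')² + (2)·∫u².
Here c = 2 ≥ 1, so a(u,u) = ∫(u')² + c∫u² ≥ ∫(u')² + ∫u² = ||u||_{H^1}², i.e. α = 1 works. No larger α is possible: a(u,u) ≥ α||u||_{H^1}² means (1−α)∫(u')² ≥ (α−c)∫u², and for the modes u_n = sin(nπ(x−x₀)/L) (x₀ the left endpoint) one has ∫u_n²/∫(u_n')² = (L/(nπ))² → 0, so a(u_n,u_n)/||u_n||_{H^1}² → 1. Hence the optimal constant is α = 1.
Therefore α = 1.


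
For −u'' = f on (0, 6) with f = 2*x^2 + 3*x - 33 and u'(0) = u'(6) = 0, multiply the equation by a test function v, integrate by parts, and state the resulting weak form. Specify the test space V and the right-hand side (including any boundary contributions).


V = H^1(0, 6) (no boundary constraint on v; u is determined up to an additive constant); weak form: ∫_0^6 u'v' dx = ∫_0^6 (2*x^2 + 3*x - 33) v dx for all v ∈ V.

Multiply both sides by a test function v and integrate from 0 to 6:
  ∫_0^6 −u''(x) v(x) dx = ∫_0^6 f(x) v(x) dx.
Integrate the LHS by parts once:
  ∫_0^6 −u'' v dx = −[u'(x) v(x)]_0^6 + ∫_0^6 u'(x) v'(x) dx.
Thus ∫_0^6 u'(x) v'(x) dx = ∫_0^6 f(x) v(x) dx + [u'(x) v(x)]_0^6.
Choose V so that boundary terms are either known or forced to vanish.
u has homogeneous Neumann: u'(0) = u'(6) = 0. So [u' v]_0^6 = 0·v(6) − 0·v(0) = 0 for any v; take V = H^1(0, 6).
Weak formulation: find u (satisfying any essential BC) such that ∫_0^6 u'(x) v'(x) dx = ∫_0^6 f v dx for all v ∈ V (homogeneous Neumann, so boundary terms vanish).
Substituting f(x) = 2*x^2 + 3*x - 33, the right-hand side is ∫_0^6 (2*x^2 + 3*x - 33) v dx.
Compatibility check (pure Neumann): taking v ≡ 1 ∈ V gives 0 = ∫_0^6 f dx + (0) − (0), i.e. ∫_0^6 f dx must equal u'(0) − u'(6) = 0. Indeed ∫_0^6 (2*x^2 + 3*x - 33) dx = 0, so the data are compatible. The solution is then unique only up to an additive constant (fix it e.g. by requiring ∫_0^6 u dx = 0).


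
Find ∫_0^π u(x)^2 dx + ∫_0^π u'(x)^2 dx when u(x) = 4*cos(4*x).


||u||_{H^1(0,π)}^2 = 136*π

u'(x) = -16*sin(4*x).
Expand u² and (u')² and integrate term by term on (0, π), using: for integers n ≥ 1, ∫_0^π sin²(nx) dx = ∫_0^π cos²(nx) dx = π/2; for n ≠ n', ∫_0^π sin(nx)sin(n'x) dx = ∫_0^π cos(nx)cos(n'x) dx = 0; and by product-to-sum, ∫_0^π sin(nx)cos(n'x) dx = ½∫_0^π [sin((n+n')x) + sin((n−n')x)] dx, which is 0 when n+n' is even and 2n/(n²−n'²) when n+n' is odd (it need not vanish on (0, π)).
  u² squared terms: (4)²·∫cos(4x)² dx = 16·π/2 = 8*π.
  So ∫_0^π u² dx = 8*π.
  (u')² squared terms: (-16)²·∫sin(4x)² dx = 256·π/2 = 128*π.
  So ∫_0^π (u')² dx = 128*π.
||u||_{H^1}^2 = (8*π) + (128*π) = 136*π.


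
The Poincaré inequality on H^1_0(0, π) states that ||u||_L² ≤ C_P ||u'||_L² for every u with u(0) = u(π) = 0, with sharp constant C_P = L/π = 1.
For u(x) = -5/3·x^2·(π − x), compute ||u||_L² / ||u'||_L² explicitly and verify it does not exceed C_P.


||u||_L² / ||u'||_L² = sqrt(14)*π/14 < C_P = 1.

u(x) = -5/3·x^2·(π − x), so u'(x) = 5*x*(3*x - 2*π)/3.
u(x) = -5/3·x^2·(π − x) vanishes at x = 0 and x = π, so u ∈ H^1_0(0, π). Differentiate via the product rule and integrate the resulting polynomials term by term.
  ∫_0^π u² dx = ∫_0^π (25*x^6/9 - 50*π*x^5/9 + 25*π^2*x^4/9) dx. Term by term:
    ∫_0^π 25*x^6/9 dx = 25*π^7/63;  ∫_0^π -50*π*x^5/9 dx = -25*π^7/27;  ∫_0^π 25*π^2*x^4/9 dx = 5*π^7/9.
  Sum: 25*π^7/63 − 25*π^7/27 + 5*π^7/9 = 5*π^7/189.
  ∫_0^π (u')² dx = ∫_0^π (25*x^4 - 100*π*x^3/3 + 100*π^2*x^2/9) dx. Term by term:
    ∫_0^π 25*x^4 dx = 5*π^5;  ∫_0^π -100*π*x^3/3 dx = -25*π^5/3;  ∫_0^π 100*π^2*x^2/9 dx = 100*π^5/27.
  Sum: 5*π^5 − 25*π^5/3 + 100*π^5/27 = 10*π^5/27.
∫_0^π u² dx = 5*π^7/189, so ||u||_L² = sqrt(105)*π^(7/2)/63.
∫_0^π (u')² dx = 10*π^5/27, so ||u'||_L² = sqrt(30)*π^(5/2)/9.
Ratio ||u||_L² / ||u'||_L² = sqrt(14)*π/14.
Sharp Poincaré constant on H^1_0(0, π) is C_P = L/π = 1, achieved by sin(x).
A polynomial bump cannot attain the sharp Poincaré constant (only the first sine eigenfunction does), so the ratio is strictly less than C_P, consistent with ||u||_L² ≤ C_P ||u'||_L².


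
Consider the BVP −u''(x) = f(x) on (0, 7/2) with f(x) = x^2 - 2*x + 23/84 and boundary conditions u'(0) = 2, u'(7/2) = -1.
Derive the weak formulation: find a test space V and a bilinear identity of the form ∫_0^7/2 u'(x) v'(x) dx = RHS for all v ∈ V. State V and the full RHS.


V = H^1(0, 7/2) (v unrestricted at boundary; u is determined up to an additive constant); weak form: ∫_0^7/2 u'v' dx = ∫_0^7/2 (x^2 - 2*x + 23/84) v dx − v(7/2) − 2·v(0) for all v ∈ V.

Multiply both sides by a test function v and integrate from 0 to 7/2:
  ∫_0^7/2 −u''(x) v(x) dx = ∫_0^7/2 f(x) v(x) dx.
Integrate the LHS by parts once:
  ∫_0^7/2 −u'' v dx = −[u'(x) v(x)]_0^7/2 + ∫_0^7/2 u'(x) v'(x) dx.
Thus ∫_0^7/2 u'(x) v'(x) dx = ∫_0^7/2 f(x) v(x) dx + [u'(x) v(x)]_0^7/2.
Choose V so that boundary terms are either known or forced to vanish.
u has inhomogeneous Neumann u'(0) = 2, u'(7/2) = -1. [u' v]_0^7/2 = (-1)·v(7/2) − (2)·v(0) = − v(7/2) − 2·v(0). Take V = H^1(0, 7/2); boundary term becomes part of RHS.
Weak formulation: find u (satisfying any essential BC) such that ∫_0^7/2 u'(x) v'(x) dx = ∫_0^7/2 f v dx − v(7/2) − 2·v(0) for all v ∈ V (Neumann data are natural BCs: they enter the RHS as boundary terms).
Substituting f(x) = x^2 - 2*x + 23/84, the right-hand side is ∫_0^7/2 (x^2 - 2*x + 23/84) v dx − v(7/2) − 2·v(0).
Compatibility check (pure Neumann): taking v ≡ 1 ∈ V gives 0 = ∫_0^7/2 f dx + (-1) − (2), i.e. ∫_0^7/2 f dx must equal u'(0) − u'(7/2) = 3. Indeed ∫_0^7/2 (x^2 - 2*x + 23/84) dx = 3, so the data are compatible. The solution is then unique only up to an additive constant (fix it e.g. by requiring ∫_0^7/2 u dx = 0).


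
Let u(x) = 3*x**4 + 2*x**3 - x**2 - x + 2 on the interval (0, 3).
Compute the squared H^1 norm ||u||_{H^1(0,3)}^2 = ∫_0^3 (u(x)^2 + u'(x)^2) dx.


||u||_{H^1}^2 = 3120987/35

The H^1 norm (squared) on an interval (0, L) is
  ||u||_{H^1}^2 = ∫_0^L u(x)^2 dx + ∫_0^L u'(x)^2 dx.
Compute u'(x) = 12*x**3 + 6*x**2 - 2*x - 1.
Then u(x)^2 = 9*x**8 + 12*x**7 - 2*x**6 - 10*x**5 + 9*x**4 + 10*x**3 - 3*x**2 - 4*x + 4 and u'(x)^2 = 144*x**6 + 144*x**5 - 12*x**4 - 48*x**3 - 8*x**2 + 4*x + 1.
Integrate each monomial from 0 to 3 using ∫_0^3 c·x^n dx = c·3^(n+1)/(n+1):
  ∫_0^3 u(x)^2 dx = ∫_0^3 (9*x^8 + 12*x^7 - 2*x^6 - 10*x^5 + 9*x^4 + 10*x^3 - 3*x^2 - 4*x + 4) dx. Term by term:
    ∫_0^3 9*x^8 dx = 19683;  ∫_0^3 12*x^7 dx = 19683/2;  ∫_0^3 -2*x^6 dx = -4374/7;
    ∫_0^3 -10*x^5 dx = -1215;  ∫_0^3 9*x^4 dx = 2187/5;  ∫_0^3 10*x^3 dx = 405/2;
    ∫_0^3 -3*x^2 dx = -27;  ∫_0^3 -4*x dx = -18;  ∫_0^3 4 dx = 12.
  Sum: 19683 + 19683/2 − 4374/7 − 1215 + 2187/5 + 405/2 − 27 − 18 + 12 = 990204/35.
  ∫_0^3 u'(x)^2 dx = ∫_0^3 (144*x^6 + 144*x^5 - 12*x^4 - 48*x^3 - 8*x^2 + 4*x + 1) dx. Term by term:
    ∫_0^3 144*x^6 dx = 314928/7;  ∫_0^3 144*x^5 dx = 17496;  ∫_0^3 -12*x^4 dx = -2916/5;
    ∫_0^3 -48*x^3 dx = -972;  ∫_0^3 -8*x^2 dx = -72;  ∫_0^3 4*x dx = 18;
    ∫_0^3 1 dx = 3.
  Sum: 314928/7 + 17496 − 2916/5 − 972 − 72 + 18 + 3 = 2130783/35.
Adding: ||u||_{H^1}^2 = 990204/35 + 2130783/35 = 3120987/35.


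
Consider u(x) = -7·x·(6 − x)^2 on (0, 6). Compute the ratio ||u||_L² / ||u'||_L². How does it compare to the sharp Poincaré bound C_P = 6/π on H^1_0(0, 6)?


||u||_L² / ||u'||_L² = 3*sqrt(14)/7 < C_P = 6/π.

u(x) = -7·x·(6 − x)^2, so u'(x) = 21*(2 - x)*(x - 6).
u(x) = -7·x·(6 − x)^2 vanishes at x = 0 and x = 6, so u ∈ H^1_0(0, 6). Differentiate via the product rule and integrate the resulting polynomials term by term.
  ∫_0^6 u² dx = ∫_0^6 (49*x^6 - 1176*x^5 + 10584*x^4 - 42336*x^3 + 63504*x^2) dx. Term by term:
    ∫_0^6 49*x^6 dx = 1959552;  ∫_0^6 -1176*x^5 dx = -9144576;  ∫_0^6 10584*x^4 dx = 82301184/5;
    ∫_0^6 -42336*x^3 dx = -13716864;  ∫_0^6 63504*x^2 dx = 4572288.
  Sum: 1959552 − 9144576 + 82301184/5 − 13716864 + 4572288 = 653184/5.
  ∫_0^6 (u')² dx = ∫_0^6 (441*x^4 - 7056*x^3 + 38808*x^2 - 84672*x + 63504) dx. Term by term:
    ∫_0^6 441*x^4 dx = 3429216/5;  ∫_0^6 -7056*x^3 dx = -2286144;  ∫_0^6 38808*x^2 dx = 2794176;
    ∫_0^6 -84672*x dx = -1524096;  ∫_0^6 63504 dx = 381024.
  Sum: 3429216/5 − 2286144 + 2794176 − 1524096 + 381024 = 254016/5.
∫_0^6 u² dx = 653184/5, so ||u||_L² = 216*sqrt(70)/5.
∫_0^6 (u')² dx = 254016/5, so ||u'||_L² = 504*sqrt(5)/5.
Ratio ||u||_L² / ||u'||_L² = 3*sqrt(14)/7.
Sharp Poincaré constant on H^1_0(0, 6) is C_P = L/π = 6/π, achieved by sin(π/6·x).
A polynomial bump cannot attain the sharp Poincaré constant (only the first sine eigenfunction does), so the ratio is strictly less than C_P, consistent with ||u||_L² ≤ C_P ||u'||_L².


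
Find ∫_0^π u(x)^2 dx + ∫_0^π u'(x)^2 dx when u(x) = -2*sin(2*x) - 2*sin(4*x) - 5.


||u||_{H^1(0,π)}^2 = 69*π

u'(x) = -4*cos(2*x) - 8*cos(4*x).
Expand u² and (u')² and integrate term by term on (0, π), using: for integers n ≥ 1, ∫_0^π sin²(nx) dx = ∫_0^π cos²(nx) dx = π/2; for n ≠ n', ∫_0^π sin(nx)sin(n'x) dx = ∫_0^π cos(nx)cos(n'x) dx = 0; and by product-to-sum, ∫_0^π sin(nx)cos(n'x) dx = ½∫_0^π [sin((n+n')x) + sin((n−n')x)] dx, which is 0 when n+n' is even and 2n/(n²−n'²) when n+n' is odd (it need not vanish on (0, π)). For the constant mode: ∫_0^π 1 dx = π, ∫_0^π cos(nx) dx = 0, ∫_0^π sin(nx) dx = (1−(−1)^n)/n.
  u² squared terms: (-5)²·∫1 dx = 25·π = 25*π;  (-2)²·∫sin(2x)² dx = 4·π/2 = 2*π;  (-2)²·∫sin(4x)² dx = 4·π/2 = 2*π.
  u² cross terms: 2·(-5)·(-2)·∫1·sin(2x) dx = 20·(0) = 0;  2·(-5)·(-2)·∫1·sin(4x) dx = 20·(0) = 0;  2·(-2)·(-2)·∫sin(2x)·sin(4x) dx = 8·(0) = 0.
  So ∫_0^π u² dx = 25*π + 2*π + 2*π + 0 + 0 + 0 = 29*π.
  (u')² squared terms: (-8)²·∫cos(4x)² dx = 64·π/2 = 32*π;  (-4)²·∫cos(2x)² dx = 16·π/2 = 8*π.
  (u')² cross terms: 2·(-8)·(-4)·∫cos(4x)·cos(2x) dx = 64·(0) = 0.
  So ∫_0^π (u')² dx = 32*π + 8*π + 0 = 40*π.
||u||_{H^1}^2 = (29*π) + (40*π) = 69*π.


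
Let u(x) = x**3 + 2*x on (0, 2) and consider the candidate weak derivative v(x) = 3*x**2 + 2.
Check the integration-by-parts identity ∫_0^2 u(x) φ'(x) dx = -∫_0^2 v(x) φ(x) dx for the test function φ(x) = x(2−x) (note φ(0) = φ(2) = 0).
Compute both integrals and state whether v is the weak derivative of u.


LHS = -112/15, RHS = -112/15. Yes, v = u' weakly.

u(x) = x**3 + 2*x, classical derivative u'(x) = 3*x**2 + 2.
φ(x) = x(2−x), so φ'(x) = 2 - 2*x.
Note φ(0) = φ(2) = 0, so the boundary term u·φ vanishes.
LHS = ∫_0^2 u(x) φ'(x) dx = ∫_0^2 (-2*x^4 + 2*x^3 - 4*x^2 + 4*x) dx. Term by term:
  ∫_0^2 -2*x^4 dx = -64/5;  ∫_0^2 2*x^3 dx = 8;  ∫_0^2 -4*x^2 dx = -32/3;
  ∫_0^2 4*x dx = 8.
Sum: -64/5 + 8 − 32/3 + 8 = -112/15.
So LHS = -112/15.
∫_0^2 v(x) φ(x) dx = ∫_0^2 (-3*x^4 + 6*x^3 - 2*x^2 + 4*x) dx. Term by term:
  ∫_0^2 -3*x^4 dx = -96/5;  ∫_0^2 6*x^3 dx = 24;  ∫_0^2 -2*x^2 dx = -16/3;
  ∫_0^2 4*x dx = 8.
Sum: -96/5 + 24 − 16/3 + 8 = 112/15.
So RHS = -∫_0^2 v(x) φ(x) dx = -112/15.
LHS = RHS, so the identity holds for this test φ.
Moreover u is smooth here and v(x) = u'(x) = 3*x**2 + 2 pointwise, so the identity holds for every test function. Hence v is the weak derivative of u.


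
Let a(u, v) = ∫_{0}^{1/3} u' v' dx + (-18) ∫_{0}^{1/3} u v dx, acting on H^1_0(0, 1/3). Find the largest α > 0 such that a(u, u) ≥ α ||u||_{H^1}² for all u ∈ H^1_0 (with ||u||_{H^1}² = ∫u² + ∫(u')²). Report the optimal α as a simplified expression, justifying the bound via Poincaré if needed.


α = 9*(-2 + π^2)/(1 + 9*π^2)

Coercivity of a(·,·) on H^1_0(0, 1/3) means a(u, u) ≥ α ||u||_{H^1}² for every u ∈ H^1_0.
The interval has length L = 1/3, and Poincaré/coercivity depend only on L. Here a(u, u) = ∫(u')² + (-18)·∫u².
Here c = -18 < 0 with |c| < (π/L)² = 9*π^2, so coercivity still holds. The condition a(u,u) ≥ α||u||_{H^1}² reads (1−α)∫(u')² ≥ (α−c)∫u². Any admissible α is ≤ 1 (rapidly oscillating u have ∫u²/∫(u')² → 0), and α = 1 would force 0 ≥ (1−c)∫u², impossible since c < 1; so 1−α > 0. By the sharp Poincaré inequality on H^1_0 of an interval of length L, ∫(u')² ≥ (π/L)²∫u² with equality for the first sine mode sin(π(x−x₀)/L) (x₀ the left endpoint), so the inequality holds for all u iff (1−α)(π/L)² ≥ α − c, i.e. α ≤ ((π/L)² + c)/((π/L)² + 1) = (1 + c(L/π)²)/(1 + (L/π)²). (Direct route, valid since c ≤ 0: Poincaré gives c∫u² ≥ c(L/π)²∫(u')², so a(u,u) ≥ (1 + c(L/π)²)∫(u')², while ||u||_{H^1}² ≤ (1 + (L/π)²)∫(u')²; dividing yields the same α.) With (π/L)² = 9*π^2 and c = -18, the largest admissible constant is α = ((π/L)² + c)/((π/L)² + 1).
Simplifying, α = 9*(-2 + π^2)/(1 + 9*π^2).


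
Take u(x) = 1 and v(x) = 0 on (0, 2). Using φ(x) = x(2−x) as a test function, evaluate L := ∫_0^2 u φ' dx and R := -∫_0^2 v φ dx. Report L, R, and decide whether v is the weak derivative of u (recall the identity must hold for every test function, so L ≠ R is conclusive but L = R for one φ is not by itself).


LHS = 0, RHS = 0. Yes, v = u' weakly.

u(x) = 1, classical derivative u'(x) = 0.
φ(x) = x(2−x), so φ'(x) = 2 - 2*x.
Note φ(0) = φ(2) = 0, so the boundary term u·φ vanishes.
LHS = ∫_0^2 u(x) φ'(x) dx = ∫_0^2 (2 - 2*x) dx. Term by term:
  ∫_0^2 -2*x dx = -4;  ∫_0^2 2 dx = 4.
Sum: -4 + 4 = 0.
So LHS = 0.
∫_0^2 v(x) φ(x) dx = ∫_0^2 (0) dx. Term by term:
  ∫_0^2 0 dx = 0.
So RHS = -∫_0^2 v(x) φ(x) dx = 0.
LHS = RHS, so the identity holds for this test φ.
Moreover u is smooth here and v(x) = u'(x) = 0 pointwise, so the identity holds for every test function. Hence v is the weak derivative of u.


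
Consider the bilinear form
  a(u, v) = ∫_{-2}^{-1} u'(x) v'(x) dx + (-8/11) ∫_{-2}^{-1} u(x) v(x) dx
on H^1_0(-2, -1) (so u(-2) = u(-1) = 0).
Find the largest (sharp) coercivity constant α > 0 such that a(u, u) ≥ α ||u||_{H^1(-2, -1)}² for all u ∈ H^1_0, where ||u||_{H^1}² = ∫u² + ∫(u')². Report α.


α = (-8/11 + π^2)/(1 + π^2)

Coercivity of a(·,·) on H^1_0(-2, -1) means a(u, u) ≥ α ||u||_{H^1}² for every u ∈ H^1_0.
The interval has length L = 1, and Poincaré/coercivity depend only on L. Here a(u, u) = ∫(u')² + (-8/11)·∫u².
Here c = -8/11 < 0 with |c| < (π/L)² = π^2, so coercivity still holds. The condition a(u,u) ≥ α||u||_{H^1}² reads (1−α)∫(u')² ≥ (α−c)∫u². Any admissible α is ≤ 1 (rapidly oscillating u have ∫u²/∫(u')² → 0), and α = 1 would force 0 ≥ (1−c)∫u², impossible since c < 1; so 1−α > 0. By the sharp Poincaré inequality on H^1_0 of an interval of length L, ∫(u')² ≥ (π/L)²∫u² with equality for the first sine mode sin(π(x−x₀)/L) (x₀ the left endpoint), so the inequality holds for all u iff (1−α)(π/L)² ≥ α − c, i.e. α ≤ ((π/L)² + c)/((π/L)² + 1) = (1 + c(L/π)²)/(1 + (L/π)²). (Direct route, valid since c ≤ 0: Poincaré gives c∫u² ≥ c(L/π)²∫(u')², so a(u,u) ≥ (1 + c(L/π)²)∫(u')², while ||u||_{H^1}² ≤ (1 + (L/π)²)∫(u')²; dividing yields the same α.) With (π/L)² = π^2 and c = -8/11, the largest admissible constant is α = ((π/L)² + c)/((π/L)² + 1).
Simplifying, α = (-8/11 + π^2)/(1 + π^2).


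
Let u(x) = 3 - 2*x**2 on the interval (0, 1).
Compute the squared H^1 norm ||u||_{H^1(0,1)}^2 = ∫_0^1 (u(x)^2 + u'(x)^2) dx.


||u||_{H^1}^2 = 167/15

The H^1 norm (squared) on an interval (0, L) is
  ||u||_{H^1}^2 = ∫_0^L u(x)^2 dx + ∫_0^L u'(x)^2 dx.
Compute u'(x) = -4*x.
Then u(x)^2 = 4*x**4 - 12*x**2 + 9 and u'(x)^2 = 16*x**2.
Integrate each monomial from 0 to 1 using ∫_0^1 c·x^n dx = c·1^(n+1)/(n+1):
  ∫_0^1 u(x)^2 dx = ∫_0^1 (4*x^4 - 12*x^2 + 9) dx. Term by term:
    ∫_0^1 4*x^4 dx = 4/5;  ∫_0^1 -12*x^2 dx = -4;  ∫_0^1 9 dx = 9.
  Sum: 4/5 − 4 + 9 = 29/5.
  ∫_0^1 u'(x)^2 dx = ∫_0^1 (16*x^2) dx. Term by term:
    ∫_0^1 16*x^2 dx = 16/3.
Adding: ||u||_{H^1}^2 = 29/5 + 16/3 = 167/15.


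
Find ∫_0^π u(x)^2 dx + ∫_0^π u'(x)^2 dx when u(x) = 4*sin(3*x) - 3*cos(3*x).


||u||_{H^1(0,π)}^2 = 125*π

u'(x) = 9*sin(3*x) + 12*cos(3*x).
Expand u² and (u')² and integrate term by term on (0, π), using: for integers n ≥ 1, ∫_0^π sin²(nx) dx = ∫_0^π cos²(nx) dx = π/2; for n ≠ n', ∫_0^π sin(nx)sin(n'x) dx = ∫_0^π cos(nx)cos(n'x) dx = 0; and by product-to-sum, ∫_0^π sin(nx)cos(n'x) dx = ½∫_0^π [sin((n+n')x) + sin((n−n')x)] dx, which is 0 when n+n' is even and 2n/(n²−n'²) when n+n' is odd (it need not vanish on (0, π)).
  u² squared terms: (-3)²·∫cos(3x)² dx = 9·π/2 = 9*π/2;  (4)²·∫sin(3x)² dx = 16·π/2 = 8*π.
  u² cross terms: 2·(-3)·(4)·∫cos(3x)·sin(3x) dx = -24·(0) = 0.
  So ∫_0^π u² dx = 9*π/2 + 8*π + 0 = 25*π/2.
  (u')² squared terms: (9)²·∫sin(3x)² dx = 81·π/2 = 81*π/2;  (12)²·∫cos(3x)² dx = 144·π/2 = 72*π.
  (u')² cross terms: 2·(9)·(12)·∫sin(3x)·cos(3x) dx = 216·(0) = 0.
  So ∫_0^π (u')² dx = 81*π/2 + 72*π + 0 = 225*π/2.
||u||_{H^1}^2 = (25*π/2) + (225*π/2) = 125*π.


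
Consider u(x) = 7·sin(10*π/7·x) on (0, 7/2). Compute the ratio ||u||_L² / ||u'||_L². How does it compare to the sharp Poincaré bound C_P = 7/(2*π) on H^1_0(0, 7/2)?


||u||_L² / ||u'||_L² = 7/(10*π) < C_P = 7/(2*π).

u(x) = 7·sin(10*π/7·x), so u'(x) = 10*π*cos(10*π*x/7).
Writing u(x) = A·sin(kπx/L) with A = 7 and k = 5, use ∫_0^L sin²(kπx/L) dx = L/2 and ∫_0^L cos²(kπx/L) dx = L/2.
u² = 49·sin²(10*π/7·x) and (u')² = 100*π^2·cos²(10*π/7·x), and each of sin², cos² integrates to L/2 = 7/4 over (0, 7/2).
∫_0^7/2 u² dx = 343/4, so ||u||_L² = 7*sqrt(7)/2.
∫_0^7/2 (u')² dx = 175*π^2, so ||u'||_L² = 5*sqrt(7)*π.
Ratio ||u||_L² / ||u'||_L² = 7/(10*π).
Sharp Poincaré constant on H^1_0(0, 7/2) is C_P = L/π = 7/(2*π), achieved by sin(2*π/7·x).
This is the k = 5 harmonic; the ratio L/(kπ) is strictly less than C_P = L/π, consistent with the sharp inequality ||u||_L² ≤ C_P ||u'||_L².


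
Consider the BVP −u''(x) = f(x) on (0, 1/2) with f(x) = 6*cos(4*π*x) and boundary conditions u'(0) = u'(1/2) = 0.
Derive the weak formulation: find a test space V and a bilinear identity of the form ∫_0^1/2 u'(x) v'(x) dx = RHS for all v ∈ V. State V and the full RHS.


V = H^1(0, 1/2) (no boundary constraint on v; u is determined up to an additive constant); weak form: ∫_0^1/2 u'v' dx = ∫_0^1/2 (6*cos(4*π*x)) v dx for all v ∈ V.

Multiply both sides by a test function v and integrate from 0 to 1/2:
  ∫_0^1/2 −u''(x) v(x) dx = ∫_0^1/2 f(x) v(x) dx.
Integrate the LHS by parts once:
  ∫_0^1/2 −u'' v dx = −[u'(x) v(x)]_0^1/2 + ∫_0^1/2 u'(x) v'(x) dx.
Thus ∫_0^1/2 u'(x) v'(x) dx = ∫_0^1/2 f(x) v(x) dx + [u'(x) v(x)]_0^1/2.
Choose V so that boundary terms are either known or forced to vanish.
u has homogeneous Neumann: u'(0) = u'(1/2) = 0. So [u' v]_0^1/2 = 0·v(1/2) − 0·v(0) = 0 for any v; take V = H^1(0, 1/2).
Weak formulation: find u (satisfying any essential BC) such that ∫_0^1/2 u'(x) v'(x) dx = ∫_0^1/2 f v dx for all v ∈ V (homogeneous Neumann, so boundary terms vanish).
Substituting f(x) = 6*cos(4*π*x), the right-hand side is ∫_0^1/2 (6*cos(4*π*x)) v dx.
Compatibility check (pure Neumann): taking v ≡ 1 ∈ V gives 0 = ∫_0^1/2 f dx + (0) − (0), i.e. ∫_0^1/2 f dx must equal u'(0) − u'(1/2) = 0. Indeed ∫_0^1/2 (6*cos(4*π*x)) dx = 0, so the data are compatible. The solution is then unique only up to an additive constant (fix it e.g. by requiring ∫_0^1/2 u dx = 0).


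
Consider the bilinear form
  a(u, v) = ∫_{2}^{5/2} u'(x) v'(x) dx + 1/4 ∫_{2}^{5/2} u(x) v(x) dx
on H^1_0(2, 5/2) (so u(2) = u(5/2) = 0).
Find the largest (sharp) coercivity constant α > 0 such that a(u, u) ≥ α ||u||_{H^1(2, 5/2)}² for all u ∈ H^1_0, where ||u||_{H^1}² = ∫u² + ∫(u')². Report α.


α = (1 + 16*π^2)/(4*(1 + 4*π^2))

Coercivity of a(·,·) on H^1_0(2, 5/2) means a(u, u) ≥ α ||u||_{H^1}² for every u ∈ H^1_0.
The interval has length L = 1/2, and Poincaré/coercivity depend only on L. Here a(u, u) = ∫(u')² + (1/4)·∫u².
Here 0 < c = 1/4 < 1. The condition a(u,u) ≥ α||u||_{H^1}² reads (1−α)∫(u')² ≥ (α−c)∫u². Any admissible α is ≤ 1 (rapidly oscillating u have ∫u²/∫(u')² → 0), and α = 1 would force 0 ≥ (1−c)∫u², impossible since c < 1; so 1−α > 0. By the sharp Poincaré inequality on H^1_0 of an interval of length L, ∫(u')² ≥ (π/L)²∫u² with equality for the first sine mode sin(π(x−x₀)/L) (x₀ the left endpoint), so the inequality holds for all u iff (1−α)(π/L)² ≥ α − c, i.e. α ≤ ((π/L)² + c)/((π/L)² + 1) = (1 + c(L/π)²)/(1 + (L/π)²). With (π/L)² = 4*π^2 and c = 1/4, the largest admissible constant is α = ((π/L)² + c)/((π/L)² + 1).
Simplifying, α = (1 + 16*π^2)/(4*(1 + 4*π^2)).


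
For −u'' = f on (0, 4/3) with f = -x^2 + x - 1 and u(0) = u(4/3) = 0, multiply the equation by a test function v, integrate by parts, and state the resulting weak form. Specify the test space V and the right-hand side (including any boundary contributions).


V = H^1_0(0, 4/3) (so v(0) = v(4/3) = 0); weak form: ∫_0^4/3 u'v' dx = ∫_0^4/3 (-x^2 + x - 1) v dx for all v ∈ V.

Multiply both sides by a test function v and integrate from 0 to 4/3:
  ∫_0^4/3 −u''(x) v(x) dx = ∫_0^4/3 f(x) v(x) dx.
Integrate the LHS by parts once:
  ∫_0^4/3 −u'' v dx = −[u'(x) v(x)]_0^4/3 + ∫_0^4/3 u'(x) v'(x) dx.
Thus ∫_0^4/3 u'(x) v'(x) dx = ∫_0^4/3 f(x) v(x) dx + [u'(x) v(x)]_0^4/3.
Choose V so that boundary terms are either known or forced to vanish.
u is Dirichlet: u(0) = u(4/3) = 0. Let V = H^1_0(0, 4/3); then v(0) = v(4/3) = 0, and [u' v]_0^4/3 = 0.
Weak formulation: find u (satisfying any essential BC) such that ∫_0^4/3 u'(x) v'(x) dx = ∫_0^4/3 f v dx for all v ∈ V.
Substituting f(x) = -x^2 + x - 1, the right-hand side is ∫_0^4/3 (-x^2 + x - 1) v dx.


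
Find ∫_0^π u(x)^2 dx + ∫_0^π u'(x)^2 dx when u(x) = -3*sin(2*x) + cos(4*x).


||u||_{H^1(0,π)}^2 = 31*π

u'(x) = -4*sin(4*x) - 6*cos(2*x).
Expand u² and (u')² and integrate term by term on (0, π), using: for integers n ≥ 1, ∫_0^π sin²(nx) dx = ∫_0^π cos²(nx) dx = π/2; for n ≠ n', ∫_0^π sin(nx)sin(n'x) dx = ∫_0^π cos(nx)cos(n'x) dx = 0; and by product-to-sum, ∫_0^π sin(nx)cos(n'x) dx = ½∫_0^π [sin((n+n')x) + sin((n−n')x)] dx, which is 0 when n+n' is even and 2n/(n²−n'²) when n+n' is odd (it need not vanish on (0, π)).
  u² squared terms: (-3)²·∫sin(2x)² dx = 9·π/2 = 9*π/2;  (1)²·∫cos(4x)² dx = 1·π/2 = π/2.
  u² cross terms: 2·(-3)·(1)·∫sin(2x)·cos(4x) dx = -6·(0) = 0.
  So ∫_0^π u² dx = 9*π/2 + π/2 + 0 = 5*π.
  (u')² squared terms: (-6)²·∫cos(2x)² dx = 36·π/2 = 18*π;  (-4)²·∫sin(4x)² dx = 16·π/2 = 8*π.
  (u')² cross terms: 2·(-6)·(-4)·∫cos(2x)·sin(4x) dx = 48·(0) = 0.
  So ∫_0^π (u')² dx = 18*π + 8*π + 0 = 26*π.
||u||_{H^1}^2 = (5*π) + (26*π) = 31*π.


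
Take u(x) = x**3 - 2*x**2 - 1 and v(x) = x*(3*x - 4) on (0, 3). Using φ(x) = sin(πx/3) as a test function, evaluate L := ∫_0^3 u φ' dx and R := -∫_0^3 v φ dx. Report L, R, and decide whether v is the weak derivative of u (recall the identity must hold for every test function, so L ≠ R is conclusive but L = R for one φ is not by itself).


LHS = -45/π + 324/π^3, RHS = -45/π + 324/π^3. Yes, v = u' weakly.

u(x) = x**3 - 2*x**2 - 1, classical derivative u'(x) = 3*x**2 - 4*x.
φ(x) = sin(πx/3), so φ'(x) = π*cos(π*x/3)/3.
Note φ(0) = φ(3) = 0, so the boundary term u·φ vanishes.
LHS = ∫_0^3 u(x) φ'(x) dx = ∫_0^3 (π*x^3*cos(π*x/3)/3 - 2*π*x^2*cos(π*x/3)/3 - π*cos(π*x/3)/3) dx. Term by term:
  ∫_0^3 -π*cos(π*x/3)/3 dx = 0;  ∫_0^3 -2*π*x^2*cos(π*x/3)/3 dx = 36/π;  ∫_0^3 π*x^3*cos(π*x/3)/3 dx = -81/π + 324/π^3.
Sum: 0 + 36/π + -81/π + 324/π^3 = -45/π + 324/π^3.
So LHS = -45/π + 324/π^3.
∫_0^3 v(x) φ(x) dx = ∫_0^3 (3*x^2*sin(π*x/3) - 4*x*sin(π*x/3)) dx. Term by term:
  ∫_0^3 -4*x*sin(π*x/3) dx = -36/π;  ∫_0^3 3*x^2*sin(π*x/3) dx = -324/π^3 + 81/π.
Sum: -36/π + -324/π^3 + 81/π = -324/π^3 + 45/π.
So RHS = -∫_0^3 v(x) φ(x) dx = -45/π + 324/π^3.
LHS = RHS, so the identity holds for this test φ.
Moreover u is smooth here and v(x) = u'(x) = 3*x**2 - 4*x pointwise, so the identity holds for every test function. Hence v is the weak derivative of u.


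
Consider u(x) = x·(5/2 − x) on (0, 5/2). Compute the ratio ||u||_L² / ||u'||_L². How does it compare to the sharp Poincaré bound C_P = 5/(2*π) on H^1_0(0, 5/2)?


||u||_L² / ||u'||_L² = sqrt(10)/4 < C_P = 5/(2*π).

u(x) = x·(5/2 − x), so u'(x) = 5/2 - 2*x.
u(x) = x·(5/2 − x) vanishes at x = 0 and x = 5/2, so u ∈ H^1_0(0, 5/2). Differentiate via the product rule and integrate the resulting polynomials term by term.
  ∫_0^5/2 u² dx = ∫_0^5/2 (x^4 - 5*x^3 + 25*x^2/4) dx. Term by term:
    ∫_0^5/2 x^4 dx = 625/32;  ∫_0^5/2 -5*x^3 dx = -3125/64;  ∫_0^5/2 25*x^2/4 dx = 3125/96.
  Sum: 625/32 − 3125/64 + 3125/96 = 625/192.
  ∫_0^5/2 (u')² dx = ∫_0^5/2 (4*x^2 - 10*x + 25/4) dx. Term by term:
    ∫_0^5/2 4*x^2 dx = 125/6;  ∫_0^5/2 -10*x dx = -125/4;  ∫_0^5/2 25/4 dx = 125/8.
  Sum: 125/6 − 125/4 + 125/8 = 125/24.
∫_0^5/2 u² dx = 625/192, so ||u||_L² = 25*sqrt(3)/24.
∫_0^5/2 (u')² dx = 125/24, so ||u'||_L² = 5*sqrt(30)/12.
Ratio ||u||_L² / ||u'||_L² = sqrt(10)/4.
Sharp Poincaré constant on H^1_0(0, 5/2) is C_P = L/π = 5/(2*π), achieved by sin(2*π/5·x).
A polynomial bump cannot attain the sharp Poincaré constant (only the first sine eigenfunction does), so the ratio is strictly less than C_P, consistent with ||u||_L² ≤ C_P ||u'||_L².


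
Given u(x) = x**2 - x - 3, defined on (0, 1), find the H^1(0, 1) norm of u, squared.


||u||_{H^1}^2 = 311/30

The H^1 norm (squared) on an interval (0, L) is
  ||u||_{H^1}^2 = ∫_0^L u(x)^2 dx + ∫_0^L u'(x)^2 dx.
Compute u'(x) = 2*x - 1.
Then u(x)^2 = x**4 - 2*x**3 - 5*x**2 + 6*x + 9 and u'(x)^2 = 4*x**2 - 4*x + 1.
Integrate each monomial from 0 to 1 using ∫_0^1 c·x^n dx = c·1^(n+1)/(n+1):
  ∫_0^1 u(x)^2 dx = ∫_0^1 (x^4 - 2*x^3 - 5*x^2 + 6*x + 9) dx. Term by term:
    ∫_0^1 x^4 dx = 1/5;  ∫_0^1 -2*x^3 dx = -1/2;  ∫_0^1 -5*x^2 dx = -5/3;
    ∫_0^1 6*x dx = 3;  ∫_0^1 9 dx = 9.
  Sum: 1/5 − 1/2 − 5/3 + 3 + 9 = 301/30.
  ∫_0^1 u'(x)^2 dx = ∫_0^1 (4*x^2 - 4*x + 1) dx. Term by term:
    ∫_0^1 4*x^2 dx = 4/3;  ∫_0^1 -4*x dx = -2;  ∫_0^1 1 dx = 1.
  Sum: 4/3 − 2 + 1 = 1/3.
Adding: ||u||_{H^1}^2 = 301/30 + 1/3 = 311/30.


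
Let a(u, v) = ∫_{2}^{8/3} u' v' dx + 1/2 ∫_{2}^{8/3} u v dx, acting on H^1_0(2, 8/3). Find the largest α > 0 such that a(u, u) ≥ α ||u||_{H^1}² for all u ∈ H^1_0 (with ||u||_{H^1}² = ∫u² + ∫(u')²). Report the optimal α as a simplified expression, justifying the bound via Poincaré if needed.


α = (2 + 9*π^2)/(4 + 9*π^2)

Coercivity of a(·,·) on H^1_0(2, 8/3) means a(u, u) ≥ α ||u||_{H^1}² for every u ∈ H^1_0.
The interval has length L = 2/3, and Poincaré/coercivity depend only on L. Here a(u, u) = ∫(u')² + (1/2)·∫u².
Here 0 < c = 1/2 < 1. The condition a(u,u) ≥ α||u||_{H^1}² reads (1−α)∫(u')² ≥ (α−c)∫u². Any admissible α is ≤ 1 (rapidly oscillating u have ∫u²/∫(u')² → 0), and α = 1 would force 0 ≥ (1−c)∫u², impossible since c < 1; so 1−α > 0. By the sharp Poincaré inequality on H^1_0 of an interval of length L, ∫(u')² ≥ (π/L)²∫u² with equality for the first sine mode sin(π(x−x₀)/L) (x₀ the left endpoint), so the inequality holds for all u iff (1−α)(π/L)² ≥ α − c, i.e. α ≤ ((π/L)² + c)/((π/L)² + 1) = (1 + c(L/π)²)/(1 + (L/π)²). With (π/L)² = 9*π^2/4 and c = 1/2, the largest admissible constant is α = ((π/L)² + c)/((π/L)² + 1).
Simplifying, α = (2 + 9*π^2)/(4 + 9*π^2).


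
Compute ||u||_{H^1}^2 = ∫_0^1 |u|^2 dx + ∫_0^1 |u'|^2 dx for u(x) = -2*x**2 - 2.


||u||_{H^1}^2 = 64/5

The H^1 norm (squared) on an interval (0, L) is
  ||u||_{H^1}^2 = ∫_0^L u(x)^2 dx + ∫_0^L u'(x)^2 dx.
Compute u'(x) = -4*x.
Then u(x)^2 = 4*x**4 + 8*x**2 + 4 and u'(x)^2 = 16*x**2.
Integrate each monomial from 0 to 1 using ∫_0^1 c·x^n dx = c·1^(n+1)/(n+1):
  ∫_0^1 u(x)^2 dx = ∫_0^1 (4*x^4 + 8*x^2 + 4) dx. Term by term:
    ∫_0^1 4*x^4 dx = 4/5;  ∫_0^1 8*x^2 dx = 8/3;  ∫_0^1 4 dx = 4.
  Sum: 4/5 + 8/3 + 4 = 112/15.
  ∫_0^1 u'(x)^2 dx = ∫_0^1 (16*x^2) dx. Term by term:
    ∫_0^1 16*x^2 dx = 16/3.
Adding: ||u||_{H^1}^2 = 112/15 + 16/3 = 64/5.


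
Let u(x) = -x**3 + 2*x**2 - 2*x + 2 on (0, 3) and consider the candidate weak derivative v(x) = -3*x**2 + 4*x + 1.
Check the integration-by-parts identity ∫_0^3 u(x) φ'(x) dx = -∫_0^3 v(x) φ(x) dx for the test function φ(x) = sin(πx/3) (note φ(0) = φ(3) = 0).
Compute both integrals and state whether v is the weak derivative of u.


LHS = -324/π^3 + 57/π, RHS = -324/π^3 + 39/π. No, v is not the weak derivative of u.

u(x) = -x**3 + 2*x**2 - 2*x + 2, classical derivative u'(x) = -3*x**2 + 4*x - 2.
φ(x) = sin(πx/3), so φ'(x) = π*cos(π*x/3)/3.
Note φ(0) = φ(3) = 0, so the boundary term u·φ vanishes.
LHS = ∫_0^3 u(x) φ'(x) dx = ∫_0^3 (-π*x^3*cos(π*x/3)/3 + 2*π*x^2*cos(π*x/3)/3 - 2*π*x*cos(π*x/3)/3 + 2*π*cos(π*x/3)/3) dx. Term by term:
  ∫_0^3 2*π*cos(π*x/3)/3 dx = 0;  ∫_0^3 -2*π*x*cos(π*x/3)/3 dx = 12/π;  ∫_0^3 -π*x^3*cos(π*x/3)/3 dx = -324/π^3 + 81/π;
  ∫_0^3 2*π*x^2*cos(π*x/3)/3 dx = -36/π.
Sum: 0 + 12/π + -324/π^3 + 81/π − 36/π = -324/π^3 + 57/π.
So LHS = -324/π^3 + 57/π.
∫_0^3 v(x) φ(x) dx = ∫_0^3 (-3*x^2*sin(π*x/3) + 4*x*sin(π*x/3) + sin(π*x/3)) dx. Term by term:
  ∫_0^3 -3*x^2*sin(π*x/3) dx = -81/π + 324/π^3;  ∫_0^3 4*x*sin(π*x/3) dx = 36/π;  ∫_0^3 sin(π*x/3) dx = 6/π.
Sum: -81/π + 324/π^3 + 36/π + 6/π = -39/π + 324/π^3.
So RHS = -∫_0^3 v(x) φ(x) dx = -324/π^3 + 39/π.
LHS − RHS = 18/π ≠ 0, so the identity fails.
(For a valid weak derivative the identity must hold for EVERY test function, in particular this one. The failure shows v is NOT the weak derivative of u.)
Correct weak derivative would be u'(x) = -3*x**2 + 4*x - 2.


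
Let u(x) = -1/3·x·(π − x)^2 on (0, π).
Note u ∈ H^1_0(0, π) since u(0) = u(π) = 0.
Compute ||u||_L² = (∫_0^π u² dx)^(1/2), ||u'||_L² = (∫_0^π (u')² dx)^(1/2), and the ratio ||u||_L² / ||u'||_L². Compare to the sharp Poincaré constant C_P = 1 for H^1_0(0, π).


||u||_L² / ||u'||_L² = sqrt(14)*π/14 < C_P = 1.

u(x) = -1/3·x·(π − x)^2, so u'(x) = (π - 3*x)*(x - π)/3.
u(x) = -1/3·x·(π − x)^2 vanishes at x = 0 and x = π, so u ∈ H^1_0(0, π). Differentiate via the product rule and integrate the resulting polynomials term by term.
  ∫_0^π u² dx = ∫_0^π (x^6/9 - 4*π*x^5/9 + 2*π^2*x^4/3 - 4*π^3*x^3/9 + π^4*x^2/9) dx. Term by term:
    ∫_0^π x^6/9 dx = π^7/63;  ∫_0^π -4*π*x^5/9 dx = -2*π^7/27;  ∫_0^π 2*π^2*x^4/3 dx = 2*π^7/15;
    ∫_0^π -4*π^3*x^3/9 dx = -π^7/9;  ∫_0^π π^4*x^2/9 dx = π^7/27.
  Sum: π^7/63 − 2*π^7/27 + 2*π^7/15 − π^7/9 + π^7/27 = π^7/945.
  ∫_0^π (u')² dx = ∫_0^π (x^4 - 8*π*x^3/3 + 22*π^2*x^2/9 - 8*π^3*x/9 + π^4/9) dx. Term by term:
    ∫_0^π x^4 dx = π^5/5;  ∫_0^π -8*π*x^3/3 dx = -2*π^5/3;  ∫_0^π 22*π^2*x^2/9 dx = 22*π^5/27;
    ∫_0^π -8*π^3*x/9 dx = -4*π^5/9;  ∫_0^π π^4/9 dx = π^5/9.
  Sum: π^5/5 − 2*π^5/3 + 22*π^5/27 − 4*π^5/9 + π^5/9 = 2*π^5/135.
∫_0^π u² dx = π^7/945, so ||u||_L² = sqrt(105)*π^(7/2)/315.
∫_0^π (u')² dx = 2*π^5/135, so ||u'||_L² = sqrt(30)*π^(5/2)/45.
Ratio ||u||_L² / ||u'||_L² = sqrt(14)*π/14.
Sharp Poincaré constant on H^1_0(0, π) is C_P = L/π = 1, achieved by sin(x).
A polynomial bump cannot attain the sharp Poincaré constant (only the first sine eigenfunction does), so the ratio is strictly less than C_P, consistent with ||u||_L² ≤ C_P ||u'||_L².


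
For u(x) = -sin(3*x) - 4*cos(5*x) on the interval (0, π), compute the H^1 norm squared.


||u||_{H^1(0,π)}^2 = 213*π

u'(x) = 20*sin(5*x) - 3*cos(3*x).
Expand u² and (u')² and integrate term by term on (0, π), using: for integers n ≥ 1, ∫_0^π sin²(nx) dx = ∫_0^π cos²(nx) dx = π/2; for n ≠ n', ∫_0^π sin(nx)sin(n'x) dx = ∫_0^π cos(nx)cos(n'x) dx = 0; and by product-to-sum, ∫_0^π sin(nx)cos(n'x) dx = ½∫_0^π [sin((n+n')x) + sin((n−n')x)] dx, which is 0 when n+n' is even and 2n/(n²−n'²) when n+n' is odd (it need not vanish on (0, π)).
  u² squared terms: (-1)²·∫sin(3x)² dx = 1·π/2 = π/2;  (-4)²·∫cos(5x)² dx = 16·π/2 = 8*π.
  u² cross terms: 2·(-1)·(-4)·∫sin(3x)·cos(5x) dx = 8·(0) = 0.
  So ∫_0^π u² dx = π/2 + 8*π + 0 = 17*π/2.
  (u')² squared terms: (-3)²·∫cos(3x)² dx = 9·π/2 = 9*π/2;  (20)²·∫sin(5x)² dx = 400·π/2 = 200*π.
  (u')² cross terms: 2·(-3)·(20)·∫cos(3x)·sin(5x) dx = -120·(0) = 0.
  So ∫_0^π (u')² dx = 9*π/2 + 200*π + 0 = 409*π/2.
||u||_{H^1}^2 = (17*π/2) + (409*π/2) = 213*π.


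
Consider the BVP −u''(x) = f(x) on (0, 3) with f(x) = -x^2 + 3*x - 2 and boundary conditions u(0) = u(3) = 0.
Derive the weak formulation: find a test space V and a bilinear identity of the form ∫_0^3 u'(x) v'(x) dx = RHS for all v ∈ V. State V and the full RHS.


V = H^1_0(0, 3) (so v(0) = v(3) = 0); weak form: ∫_0^3 u'v' dx = ∫_0^3 (-x^2 + 3*x - 2) v dx for all v ∈ V.

Multiply both sides by a test function v and integrate from 0 to 3:
  ∫_0^3 −u''(x) v(x) dx = ∫_0^3 f(x) v(x) dx.
Integrate the LHS by parts once:
  ∫_0^3 −u'' v dx = −[u'(x) v(x)]_0^3 + ∫_0^3 u'(x) v'(x) dx.
Thus ∫_0^3 u'(x) v'(x) dx = ∫_0^3 f(x) v(x) dx + [u'(x) v(x)]_0^3.
Choose V so that boundary terms are either known or forced to vanish.
u is Dirichlet: u(0) = u(3) = 0. Let V = H^1_0(0, 3); then v(0) = v(3) = 0, and [u' v]_0^3 = 0.
Weak formulation: find u (satisfying any essential BC) such that ∫_0^3 u'(x) v'(x) dx = ∫_0^3 f v dx for all v ∈ V.
Substituting f(x) = -x^2 + 3*x - 2, the right-hand side is ∫_0^3 (-x^2 + 3*x - 2) v dx.


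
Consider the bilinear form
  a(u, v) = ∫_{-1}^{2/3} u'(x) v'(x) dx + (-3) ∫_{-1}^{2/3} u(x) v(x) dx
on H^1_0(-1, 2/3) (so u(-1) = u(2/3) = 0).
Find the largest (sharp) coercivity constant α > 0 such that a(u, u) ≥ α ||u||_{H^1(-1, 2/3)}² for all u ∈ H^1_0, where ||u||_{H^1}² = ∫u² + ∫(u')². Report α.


α = 3*(-25 + 3*π^2)/(25 + 9*π^2)

Coercivity of a(·,·) on H^1_0(-1, 2/3) means a(u, u) ≥ α ||u||_{H^1}² for every u ∈ H^1_0.
The interval has length L = 5/3, and Poincaré/coercivity depend only on L. Here a(u, u) = ∫(u')² + (-3)·∫u².
Here c = -3 < 0 with |c| < (π/L)² = 9*π^2/25, so coercivity still holds. The condition a(u,u) ≥ α||u||_{H^1}² reads (1−α)∫(u')² ≥ (α−c)∫u². Any admissible α is ≤ 1 (rapidly oscillating u have ∫u²/∫(u')² → 0), and α = 1 would force 0 ≥ (1−c)∫u², impossible since c < 1; so 1−α > 0. By the sharp Poincaré inequality on H^1_0 of an interval of length L, ∫(u')² ≥ (π/L)²∫u² with equality for the first sine mode sin(π(x−x₀)/L) (x₀ the left endpoint), so the inequality holds for all u iff (1−α)(π/L)² ≥ α − c, i.e. α ≤ ((π/L)² + c)/((π/L)² + 1) = (1 + c(L/π)²)/(1 + (L/π)²). (Direct route, valid since c ≤ 0: Poincaré gives c∫u² ≥ c(L/π)²∫(u')², so a(u,u) ≥ (1 + c(L/π)²)∫(u')², while ||u||_{H^1}² ≤ (1 + (L/π)²)∫(u')²; dividing yields the same α.) With (π/L)² = 9*π^2/25 and c = -3, the largest admissible constant is α = ((π/L)² + c)/((π/L)² + 1).
Simplifying, α = 3*(-25 + 3*π^2)/(25 + 9*π^2).


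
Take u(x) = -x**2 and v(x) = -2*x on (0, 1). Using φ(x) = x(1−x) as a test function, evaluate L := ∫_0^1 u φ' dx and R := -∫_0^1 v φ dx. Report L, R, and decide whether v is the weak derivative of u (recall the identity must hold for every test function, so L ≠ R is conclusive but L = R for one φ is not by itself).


LHS = 1/6, RHS = 1/6. Yes, v = u' weakly.

u(x) = -x**2, classical derivative u'(x) = -2*x.
φ(x) = x(1−x), so φ'(x) = 1 - 2*x.
Note φ(0) = φ(1) = 0, so the boundary term u·φ vanishes.
LHS = ∫_0^1 u(x) φ'(x) dx = ∫_0^1 (2*x^3 - x^2) dx. Term by term:
  ∫_0^1 2*x^3 dx = 1/2;  ∫_0^1 -x^2 dx = -1/3.
Sum: 1/2 − 1/3 = 1/6.
So LHS = 1/6.
∫_0^1 v(x) φ(x) dx = ∫_0^1 (2*x^3 - 2*x^2) dx. Term by term:
  ∫_0^1 2*x^3 dx = 1/2;  ∫_0^1 -2*x^2 dx = -2/3.
Sum: 1/2 − 2/3 = -1/6.
So RHS = -∫_0^1 v(x) φ(x) dx = 1/6.
LHS = RHS, so the identity holds for this test φ.
Moreover u is smooth here and v(x) = u'(x) = -2*x pointwise, so the identity holds for every test function. Hence v is the weak derivative of u.


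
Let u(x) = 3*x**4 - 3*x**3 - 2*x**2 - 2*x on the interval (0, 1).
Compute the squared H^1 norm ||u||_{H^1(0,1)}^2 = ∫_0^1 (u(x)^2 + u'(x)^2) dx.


||u||_{H^1}^2 = 9139/420

The H^1 norm (squared) on an interval (0, L) is
  ||u||_{H^1}^2 = ∫_0^L u(x)^2 dx + ∫_0^L u'(x)^2 dx.
Compute u'(x) = 12*x**3 - 9*x**2 - 4*x - 2.
Then u(x)^2 = 9*x**8 - 18*x**7 - 3*x**6 + 16*x**4 + 8*x**3 + 4*x**2 and u'(x)^2 = 144*x**6 - 216*x**5 - 15*x**4 + 24*x**3 + 52*x**2 + 16*x + 4.
Integrate each monomial from 0 to 1 using ∫_0^1 c·x^n dx = c·1^(n+1)/(n+1):
  ∫_0^1 u(x)^2 dx = ∫_0^1 (9*x^8 - 18*x^7 - 3*x^6 + 16*x^4 + 8*x^3 + 4*x^2) dx. Term by term:
    ∫_0^1 9*x^8 dx = 1;  ∫_0^1 -18*x^7 dx = -9/4;  ∫_0^1 -3*x^6 dx = -3/7;
    ∫_0^1 16*x^4 dx = 16/5;  ∫_0^1 8*x^3 dx = 2;  ∫_0^1 4*x^2 dx = 4/3.
  Sum: 1 − 9/4 − 3/7 + 16/5 + 2 + 4/3 = 2039/420.
  ∫_0^1 u'(x)^2 dx = ∫_0^1 (144*x^6 - 216*x^5 - 15*x^4 + 24*x^3 + 52*x^2 + 16*x + 4) dx. Term by term:
    ∫_0^1 144*x^6 dx = 144/7;  ∫_0^1 -216*x^5 dx = -36;  ∫_0^1 -15*x^4 dx = -3;
    ∫_0^1 24*x^3 dx = 6;  ∫_0^1 52*x^2 dx = 52/3;  ∫_0^1 16*x dx = 8;
    ∫_0^1 4 dx = 4.
  Sum: 144/7 − 36 − 3 + 6 + 52/3 + 8 + 4 = 355/21.
Adding: ||u||_{H^1}^2 = 2039/420 + 355/21 = 9139/420.
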